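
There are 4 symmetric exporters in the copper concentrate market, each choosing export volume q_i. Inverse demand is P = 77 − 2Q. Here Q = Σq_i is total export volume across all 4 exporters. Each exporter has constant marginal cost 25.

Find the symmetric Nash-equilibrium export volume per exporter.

5.2

A representative exporter's profit is π_i = q_i(77 − 2Q) − 25q_i, with Q = q_i + Σ_{j≠i} q_j.
First-order condition: 52 − 4q_i − 2Σ_{j≠i} q_j = 0.
With identical exporters, set every q_j = q: then 52 − 4q − 6q = 0, i.e. q = 52/10 = 5.2.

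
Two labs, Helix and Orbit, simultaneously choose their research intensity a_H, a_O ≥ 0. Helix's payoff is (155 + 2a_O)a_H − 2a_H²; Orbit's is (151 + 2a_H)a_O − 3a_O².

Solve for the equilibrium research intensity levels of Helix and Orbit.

Expanding Helix's payoff: 155a_H + 2a_Oa_H − 2a_H².
∂π/∂a_H = 155 + 2a_O − 4a_H = 0, so a_H = 38.75 + 0.5a_O.
Likewise for Orbit: a_O = 151/6 + (1/3)a_H.
Solving the two reaction functions simultaneously: (1 − (0.5)(1/3))a_H = 38.75 + 0.5·(151/6), so (5/6)a_H = 154/3 and a_H = 61.6.
Then a_O = 151/6 + (1/3)·61.6 = 45.7.

61.6, 45.7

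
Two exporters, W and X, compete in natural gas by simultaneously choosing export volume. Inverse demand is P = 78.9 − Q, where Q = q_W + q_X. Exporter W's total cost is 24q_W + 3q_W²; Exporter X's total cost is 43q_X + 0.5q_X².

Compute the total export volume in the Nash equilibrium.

15.7

Exporter W's profit: π = q_W(78.9 − (q_W + q_X)) − 24q_W − 3q_W².
∂π/∂q_W = 54.9 − 8q_W − q_X = 0, so q_W = 6.8625 − 0.125q_X.
For X: ∂π/∂q_X = 35.9 − 3q_X − q_W = 0 ⇒ q_X = 359/30 − (1/3)q_W.
Substituting the second reaction function into the first: q_W = 6.8625 − 0.125(359/30 − (1/3)q_W), which gives (23/24)q_W = 161/30 ⇒ q_W = 5.6.
Then q_X = 359/30 − (1/3)·5.6 = 10.1.
Total export volume: 5.6 + 10.1 = 15.7.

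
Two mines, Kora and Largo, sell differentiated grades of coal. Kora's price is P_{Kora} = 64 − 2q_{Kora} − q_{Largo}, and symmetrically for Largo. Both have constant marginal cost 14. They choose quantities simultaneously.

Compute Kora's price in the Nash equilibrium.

34

Mine Kora's profit: π = q_{Kora}(64 − 2q_{Kora} − q_{Largo}) − 14q_{Kora}.
∂π/∂q_{Kora} = 50 − 4q_{Kora} − q_{Largo} = 0 ⇒ q_{Kora} = 12.5 − 0.25q_{Largo}.
The game is symmetric, so in equilibrium q_{Largo} = q_{Kora}: the reaction function gives 1.25q_{Kora} = 12.5, hence q_{Kora} = 10.
P_{Kora} = 64 − 2·10 − 10 = 34.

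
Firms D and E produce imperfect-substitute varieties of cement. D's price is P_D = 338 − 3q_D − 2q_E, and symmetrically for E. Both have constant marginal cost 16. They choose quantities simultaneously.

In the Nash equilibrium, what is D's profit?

4860.1875

Firm D's profit: π = q_D(338 − 3q_D − 2q_E) − 16q_D.
∂π/∂q_D = 322 − 6q_D − 2q_E = 0 ⇒ q_D = 161/3 − (1/3)q_E.
Setting q_D = q_E in the reaction function: q_D = 161/3 − (1/3)q_D, so q_D = (161/3) / (4/3) = 40.25.
P_D = 338 − 3·40.25 − 2·40.25 = 136.75.
Profit = (136.75 − 16)·40.25 = 4860.1875.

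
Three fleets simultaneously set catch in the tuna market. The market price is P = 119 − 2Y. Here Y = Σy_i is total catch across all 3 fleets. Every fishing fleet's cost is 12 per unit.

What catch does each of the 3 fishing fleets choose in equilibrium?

A representative fishing fleet's profit is π_i = y_i(119 − 2Y) − 12y_i, with Y = y_i + Σ_{j≠i} y_j.
First-order condition: 107 − 4y_i − 2Σ_{j≠i} y_j = 0.
In a symmetric equilibrium every fishing fleet chooses the same y, so Σ_{j≠i} y_j = 2y. The condition becomes 107 − 8y = 0, giving y = 107/8 = 13.375.

13.375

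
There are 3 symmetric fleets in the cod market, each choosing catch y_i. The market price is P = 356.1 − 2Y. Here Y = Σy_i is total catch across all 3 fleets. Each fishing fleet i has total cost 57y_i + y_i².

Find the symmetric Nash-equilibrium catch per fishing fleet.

A representative fishing fleet's profit is π_i = y_i(356.1 − 2Y) − 57y_i − y_i², with Y = y_i + Σ_{j≠i} y_j.
First-order condition: 299.1 − 6y_i − 2Σ_{j≠i} y_j = 0.
In a symmetric equilibrium every fishing fleet chooses the same y, so Σ_{j≠i} y_j = 2y. The condition becomes 299.1 − 10y = 0, giving y = 299.1/10 = 29.91.

29.91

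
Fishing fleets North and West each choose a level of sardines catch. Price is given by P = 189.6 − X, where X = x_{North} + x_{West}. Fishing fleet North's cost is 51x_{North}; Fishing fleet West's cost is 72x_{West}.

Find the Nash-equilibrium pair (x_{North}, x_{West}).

53.2, 32.2

Fishing fleet North's profit: π = x_{North}(189.6 − (x_{North} + x_{West})) − 51x_{North}.
∂π/∂x_{North} = 138.6 − 2x_{North} − x_{West} = 0, so x_{North} = 69.3 − 0.5x_{West}.
By the same steps for West: x_{West} = 58.8 − 0.5x_{North}.
Solving the two reaction functions simultaneously: (1 − (−0.5)(−0.5))x_{North} = 69.3 − 0.5·58.8, so 0.75x_{North} = 39.9 and x_{North} = 53.2.
Then x_{West} = 58.8 − 0.5·53.2 = 32.2.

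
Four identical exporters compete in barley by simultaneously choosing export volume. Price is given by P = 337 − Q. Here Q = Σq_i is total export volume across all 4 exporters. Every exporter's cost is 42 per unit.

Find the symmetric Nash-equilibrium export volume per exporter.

A representative exporter's profit is π_i = q_i(337 − Q) − 42q_i, with Q = q_i + Σ_{j≠i} q_j.
First-order condition: 295 − 2q_i − Σ_{j≠i} q_j = 0.
Imposing symmetry (q_j = q for all j) turns Σ_{j≠i} q_j into 3q, so 295 = 5q and q = 59.

59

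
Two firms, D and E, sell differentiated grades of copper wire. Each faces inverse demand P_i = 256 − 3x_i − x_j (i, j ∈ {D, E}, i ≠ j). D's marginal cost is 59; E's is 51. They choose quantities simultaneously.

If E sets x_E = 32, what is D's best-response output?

27.5

Firm D's profit: π = x_D(256 − 3x_D − x_E) − 59x_D.
∂π/∂x_D = 197 − 6x_D − x_E = 0 ⇒ x_D = 197/6 − (1/6)x_E.
At x_E = 32: x_D = 197/6 − (1/6)·32 = 27.5.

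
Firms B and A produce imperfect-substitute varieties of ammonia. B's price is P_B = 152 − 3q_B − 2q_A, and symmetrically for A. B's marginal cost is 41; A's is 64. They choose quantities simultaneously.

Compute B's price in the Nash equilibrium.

Firm B's profit: π = q_B(152 − 3q_B − 2q_A) − 41q_B.
∂π/∂q_B = 111 − 6q_B − 2q_A = 0 ⇒ q_B = 18.5 − (1/3)q_A.
Similarly q_A = 44/3 − (1/3)q_B.
Substituting the second reaction function into the first: q_B = 18.5 − (1/3)(44/3 − (1/3)q_B), which gives (8/9)q_B = 245/18 ⇒ q_B = 15.3125.
Then q_A = 44/3 − (1/3)·15.3125 = 9.5625.
P_B = 152 − 3·15.3125 − 2·9.5625 = 86.9375.

86.9375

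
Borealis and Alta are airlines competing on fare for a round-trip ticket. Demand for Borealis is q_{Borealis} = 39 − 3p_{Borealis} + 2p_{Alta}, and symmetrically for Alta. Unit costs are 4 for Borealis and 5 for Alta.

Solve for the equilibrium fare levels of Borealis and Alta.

12.9375, 13.3125

Borealis's profit: π = (p_{Borealis} − 4)(39 − 3p_{Borealis} + 2p_{Alta}).
∂π/∂p_{Borealis} = 51 − 6p_{Borealis} + 2p_{Alta} = 0 ⇒ p_{Borealis} = 8.5 + (1/3)p_{Alta}.
Similarly p_{Alta} = 9 + (1/3)p_{Borealis}.
Plugging p_{Alta} into Borealis's best response: p_{Borealis} = 8.5 + (1/3)(9 + (1/3)p_{Borealis}) ⇒ (8/9)p_{Borealis} = 11.5, so p_{Borealis} = 12.9375.
Then p_{Alta} = 9 + (1/3)·12.9375 = 13.3125.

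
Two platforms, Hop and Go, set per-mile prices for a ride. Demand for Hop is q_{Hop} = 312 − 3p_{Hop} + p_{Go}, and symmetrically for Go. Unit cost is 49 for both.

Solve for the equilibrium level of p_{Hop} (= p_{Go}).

91.8

Hop's profit: π = (p_{Hop} − 49)(312 − 3p_{Hop} + p_{Go}).
∂π/∂p_{Hop} = 459 − 6p_{Hop} + p_{Go} = 0 ⇒ p_{Hop} = 76.5 + (1/6)p_{Go}.
Setting p_{Hop} = p_{Go} in the reaction function: p_{Hop} = 76.5 + (1/6)p_{Hop}, so p_{Hop} = 76.5 / (5/6) = 91.8.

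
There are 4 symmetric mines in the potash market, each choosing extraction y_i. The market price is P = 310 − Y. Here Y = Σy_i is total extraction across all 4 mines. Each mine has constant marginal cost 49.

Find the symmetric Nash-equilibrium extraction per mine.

A representative mine's profit is π_i = y_i(310 − Y) − 49y_i, with Y = y_i + Σ_{j≠i} y_j.
First-order condition: 261 − 2y_i − Σ_{j≠i} y_j = 0.
With identical mines, set every y_j = y: then 261 − 2y − 3y = 0, i.e. y = 261/5 = 52.2.

52.2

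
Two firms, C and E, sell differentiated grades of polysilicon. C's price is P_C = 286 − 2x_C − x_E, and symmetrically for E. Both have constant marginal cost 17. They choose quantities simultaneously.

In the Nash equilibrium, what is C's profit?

5788.88

Firm C's profit: π = x_C(286 − 2x_C − x_E) − 17x_C.
∂π/∂x_C = 269 − 4x_C − x_E = 0 ⇒ x_C = 67.25 − 0.25x_E.
By symmetry x_E = x_C; substituting into the reaction function, 1.25x_C = 67.25 and x_C = 53.8.
P_C = 286 − 2·53.8 − 53.8 = 124.6.
Profit = (124.6 − 17)·53.8 = 5788.88.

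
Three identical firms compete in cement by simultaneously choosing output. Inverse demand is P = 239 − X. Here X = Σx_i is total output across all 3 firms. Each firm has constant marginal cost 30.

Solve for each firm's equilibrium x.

52.25

A representative firm's profit is π_i = x_i(239 − X) − 30x_i, with X = x_i + Σ_{j≠i} x_j.
First-order condition: 209 − 2x_i − Σ_{j≠i} x_j = 0.
In a symmetric equilibrium every firm chooses the same x, so Σ_{j≠i} x_j = 2x. The condition becomes 209 − 4x = 0, giving x = 209/4 = 52.25.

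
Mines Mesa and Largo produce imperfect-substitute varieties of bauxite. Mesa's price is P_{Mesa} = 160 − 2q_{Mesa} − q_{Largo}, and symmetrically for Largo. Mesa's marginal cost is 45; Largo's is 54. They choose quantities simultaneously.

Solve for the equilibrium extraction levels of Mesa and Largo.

Mine Mesa's profit: π = q_{Mesa}(160 − 2q_{Mesa} − q_{Largo}) − 45q_{Mesa}.
∂π/∂q_{Mesa} = 115 − 4q_{Mesa} − q_{Largo} = 0 ⇒ q_{Mesa} = 28.75 − 0.25q_{Largo}.
Similarly q_{Largo} = 26.5 − 0.25q_{Mesa}.
Plugging q_{Largo} into Mesa's best response: q_{Mesa} = 28.75 − 0.25(26.5 − 0.25q_{Mesa}) ⇒ 0.9375q_{Mesa} = 22.125, so q_{Mesa} = 23.6.
Then q_{Largo} = 26.5 − 0.25·23.6 = 20.6.

23.6, 20.6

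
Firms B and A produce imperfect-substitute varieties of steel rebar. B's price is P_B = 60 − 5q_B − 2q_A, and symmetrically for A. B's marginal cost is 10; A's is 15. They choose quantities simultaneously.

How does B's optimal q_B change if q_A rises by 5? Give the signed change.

Firm B's profit: π = q_B(60 − 5q_B − 2q_A) − 10q_B.
∂π/∂q_B = 50 − 10q_B − 2q_A = 0 ⇒ q_B = 5 − 0.2q_A.
The reaction-function slope is −0.2, so a 5-unit rise in q_A moves q_B by −0.2 × 5 = −1. B's best response falls — the actions are strategic substitutes.

-1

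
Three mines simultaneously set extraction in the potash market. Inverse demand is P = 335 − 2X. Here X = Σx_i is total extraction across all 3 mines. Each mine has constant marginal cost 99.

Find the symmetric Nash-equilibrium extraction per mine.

A representative mine's profit is π_i = x_i(335 − 2X) − 99x_i, with X = x_i + Σ_{j≠i} x_j.
First-order condition: 236 − 4x_i − 2Σ_{j≠i} x_j = 0.
In a symmetric equilibrium every mine chooses the same x, so Σ_{j≠i} x_j = 2x. The condition becomes 236 − 8x = 0, giving x = 236/8 = 29.5.

29.5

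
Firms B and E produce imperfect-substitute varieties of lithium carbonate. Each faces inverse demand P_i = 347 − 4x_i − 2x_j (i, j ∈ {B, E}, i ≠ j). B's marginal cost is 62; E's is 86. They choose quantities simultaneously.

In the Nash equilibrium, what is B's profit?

3433.96

Firm B's profit: π = x_B(347 − 4x_B − 2x_E) − 62x_B.
∂π/∂x_B = 285 − 8x_B − 2x_E = 0 ⇒ x_B = 35.625 − 0.25x_E.
Similarly x_E = 32.625 − 0.25x_B.
Substituting the second reaction function into the first: x_B = 35.625 − 0.25(32.625 − 0.25x_B), which gives 0.9375x_B = 879/32 ⇒ x_B = 29.3.
Then x_E = 32.625 − 0.25·29.3 = 25.3.
P_B = 347 − 4·29.3 − 2·25.3 = 179.2.
Profit = (179.2 − 62)·29.3 = 3433.96.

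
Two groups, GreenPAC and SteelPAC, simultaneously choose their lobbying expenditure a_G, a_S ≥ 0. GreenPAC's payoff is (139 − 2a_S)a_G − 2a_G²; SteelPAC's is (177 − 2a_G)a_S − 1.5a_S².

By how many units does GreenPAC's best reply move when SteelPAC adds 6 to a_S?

-3

Expanding GreenPAC's payoff: 139a_G − 2a_Sa_G − 2a_G².
∂π/∂a_G = 139 − 2a_S − 4a_G = 0, so a_G = 34.75 − 0.5a_S.
The reaction-function slope is −0.5, so a 6-unit rise in a_S moves a_G by −0.5 × 6 = −3. GreenPAC's best response falls — the actions are strategic substitutes.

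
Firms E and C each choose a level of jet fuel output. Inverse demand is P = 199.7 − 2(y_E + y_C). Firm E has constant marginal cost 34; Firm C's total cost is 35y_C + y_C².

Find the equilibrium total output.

Firm E's profit: π = y_E(199.7 − 2(y_E + y_C)) − 34y_E.
∂π/∂y_E = 165.7 − 4y_E − 2y_C = 0, so y_E = 41.425 − 0.5y_C.
For C: ∂π/∂y_C = 164.7 − 6y_C − 2y_E = 0 ⇒ y_C = 27.45 − (1/3)y_E.
Plugging y_C into E's best response: y_E = 41.425 − 0.5(27.45 − (1/3)y_E) ⇒ (5/6)y_E = 27.7, so y_E = 33.24.
Then y_C = 27.45 − (1/3)·33.24 = 16.37.
Total output: 33.24 + 16.37 = 49.61.

49.61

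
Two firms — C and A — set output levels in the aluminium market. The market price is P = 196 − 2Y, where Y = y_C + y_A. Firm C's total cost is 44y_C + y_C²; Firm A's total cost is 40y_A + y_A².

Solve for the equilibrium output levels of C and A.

18.75, 19.75

Firm C's profit: π = y_C(196 − 2(y_C + y_A)) − 44y_C − y_C².
∂π/∂y_C = 152 − 6y_C − 2y_A = 0, so y_C = 76/3 − (1/3)y_A.
By the same steps for A: y_A = 26 − (1/3)y_C.
Plugging y_A into C's best response: y_C = 76/3 − (1/3)(26 − (1/3)y_C) ⇒ (8/9)y_C = 50/3, so y_C = 18.75.
Then y_A = 26 − (1/3)·18.75 = 19.75.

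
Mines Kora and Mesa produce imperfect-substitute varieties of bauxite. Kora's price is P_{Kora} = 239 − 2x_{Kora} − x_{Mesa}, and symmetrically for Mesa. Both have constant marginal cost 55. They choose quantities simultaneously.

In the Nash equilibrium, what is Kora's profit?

2708.48

Mine Kora's profit: π = x_{Kora}(239 − 2x_{Kora} − x_{Mesa}) − 55x_{Kora}.
∂π/∂x_{Kora} = 184 − 4x_{Kora} − x_{Mesa} = 0 ⇒ x_{Kora} = 46 − 0.25x_{Mesa}.
The game is symmetric, so in equilibrium x_{Mesa} = x_{Kora}: the reaction function gives 1.25x_{Kora} = 46, hence x_{Kora} = 36.8.
P_{Kora} = 239 − 2·36.8 − 36.8 = 128.6.
Profit = (128.6 − 55)·36.8 = 2708.48.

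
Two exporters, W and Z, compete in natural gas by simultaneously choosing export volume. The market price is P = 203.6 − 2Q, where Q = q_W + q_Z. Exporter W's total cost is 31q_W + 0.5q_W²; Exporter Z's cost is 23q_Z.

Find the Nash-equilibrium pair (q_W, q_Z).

Exporter W's profit: π = q_W(203.6 − 2(q_W + q_Z)) − 31q_W − 0.5q_W².
∂π/∂q_W = 172.6 − 5q_W − 2q_Z = 0, so q_W = 34.52 − 0.4q_Z.
For Z: ∂π/∂q_Z = 180.6 − 4q_Z − 2q_W = 0 ⇒ q_Z = 45.15 − 0.5q_W.
Plugging q_Z into W's best response: q_W = 34.52 − 0.4(45.15 − 0.5q_W) ⇒ 0.8q_W = 16.46, so q_W = 20.575.
Then q_Z = 45.15 − 0.5·20.575 = 34.8625.

20.575, 34.8625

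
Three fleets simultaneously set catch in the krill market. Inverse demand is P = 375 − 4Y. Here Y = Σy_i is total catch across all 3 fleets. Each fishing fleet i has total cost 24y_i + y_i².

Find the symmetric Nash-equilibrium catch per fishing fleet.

19.5

A representative fishing fleet's profit is π_i = y_i(375 − 4Y) − 24y_i − y_i², with Y = y_i + Σ_{j≠i} y_j.
First-order condition: 351 − 10y_i − 4Σ_{j≠i} y_j = 0.
In a symmetric equilibrium every fishing fleet chooses the same y, so Σ_{j≠i} y_j = 2y. The condition becomes 351 − 18y = 0, giving y = 351/18 = 19.5.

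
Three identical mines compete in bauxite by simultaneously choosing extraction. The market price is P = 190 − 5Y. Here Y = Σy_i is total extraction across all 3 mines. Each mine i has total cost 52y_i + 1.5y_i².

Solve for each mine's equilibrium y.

A representative mine's profit is π_i = y_i(190 − 5Y) − 52y_i − 1.5y_i², with Y = y_i + Σ_{j≠i} y_j.
First-order condition: 138 − 13y_i − 5Σ_{j≠i} y_j = 0.
In a symmetric equilibrium every mine chooses the same y, so Σ_{j≠i} y_j = 2y. The condition becomes 138 − 23y = 0, giving y = 138/23 = 6.

6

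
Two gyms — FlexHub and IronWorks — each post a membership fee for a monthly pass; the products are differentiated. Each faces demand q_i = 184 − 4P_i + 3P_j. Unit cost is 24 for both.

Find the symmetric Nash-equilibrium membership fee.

56

FlexHub's profit: π = (P_{FlexHub} − 24)(184 − 4P_{FlexHub} + 3P_{IronWorks}).
∂π/∂P_{FlexHub} = 280 − 8P_{FlexHub} + 3P_{IronWorks} = 0 ⇒ P_{FlexHub} = 35 + 0.375P_{IronWorks}.
Setting P_{FlexHub} = P_{IronWorks} in the reaction function: P_{FlexHub} = 35 + 0.375P_{FlexHub}, so P_{FlexHub} = 35 / 0.625 = 56.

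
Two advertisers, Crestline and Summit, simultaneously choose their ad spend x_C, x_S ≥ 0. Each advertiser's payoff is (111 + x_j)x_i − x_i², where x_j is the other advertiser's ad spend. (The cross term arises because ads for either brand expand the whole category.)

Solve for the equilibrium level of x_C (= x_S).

111

Crestline's payoff is (111 + x_S)x_C − x_C².
∂π/∂x_C = 111 + x_S − 2x_C = 0, so x_C = 55.5 + 0.5x_S.
By symmetry x_S = x_C; substituting into the reaction function, 0.5x_C = 55.5 and x_C = 111.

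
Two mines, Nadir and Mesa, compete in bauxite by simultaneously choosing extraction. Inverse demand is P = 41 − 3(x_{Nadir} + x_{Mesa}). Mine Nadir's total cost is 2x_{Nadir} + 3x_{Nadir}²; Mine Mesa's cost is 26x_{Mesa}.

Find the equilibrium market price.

29

Mine Nadir's profit: π = x_{Nadir}(41 − 3(x_{Nadir} + x_{Mesa})) − 2x_{Nadir} − 3x_{Nadir}².
∂π/∂x_{Nadir} = 39 − 12x_{Nadir} − 3x_{Mesa} = 0, so x_{Nadir} = 3.25 − 0.25x_{Mesa}.
For Mesa: ∂π/∂x_{Mesa} = 15 − 6x_{Mesa} − 3x_{Nadir} = 0 ⇒ x_{Mesa} = 2.5 − 0.5x_{Nadir}.
Plugging x_{Mesa} into Nadir's best response: x_{Nadir} = 3.25 − 0.25(2.5 − 0.5x_{Nadir}) ⇒ 0.875x_{Nadir} = 2.625, so x_{Nadir} = 3.
Then x_{Mesa} = 2.5 − 0.5·3 = 1.
Equilibrium price: P = 41 − 3·4 = 29.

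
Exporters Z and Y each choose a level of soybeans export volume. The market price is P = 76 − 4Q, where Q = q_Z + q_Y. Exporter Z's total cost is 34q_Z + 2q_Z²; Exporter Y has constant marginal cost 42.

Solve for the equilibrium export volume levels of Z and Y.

2.5, 3

Exporter Z's profit: π = q_Z(76 − 4(q_Z + q_Y)) − 34q_Z − 2q_Z².
∂π/∂q_Z = 42 − 12q_Z − 4q_Y = 0, so q_Z = 3.5 − (1/3)q_Y.
For Y: ∂π/∂q_Y = 34 − 8q_Y − 4q_Z = 0 ⇒ q_Y = 4.25 − 0.5q_Z.
Substituting the second reaction function into the first: q_Z = 3.5 − (1/3)(4.25 − 0.5q_Z), which gives (5/6)q_Z = 25/12 ⇒ q_Z = 2.5.
Then q_Y = 4.25 − 0.5·2.5 = 3.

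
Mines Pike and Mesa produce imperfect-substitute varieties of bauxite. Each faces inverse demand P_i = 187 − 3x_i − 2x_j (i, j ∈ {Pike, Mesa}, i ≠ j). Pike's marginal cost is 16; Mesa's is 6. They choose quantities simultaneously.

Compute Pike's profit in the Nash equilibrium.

Mine Pike's profit: π = x_{Pike}(187 − 3x_{Pike} − 2x_{Mesa}) − 16x_{Pike}.
∂π/∂x_{Pike} = 171 − 6x_{Pike} − 2x_{Mesa} = 0 ⇒ x_{Pike} = 28.5 − (1/3)x_{Mesa}.
Similarly x_{Mesa} = 181/6 − (1/3)x_{Pike}.
Substituting the second reaction function into the first: x_{Pike} = 28.5 − (1/3)(181/6 − (1/3)x_{Pike}), which gives (8/9)x_{Pike} = 166/9 ⇒ x_{Pike} = 20.75.
Then x_{Mesa} = 181/6 − (1/3)·20.75 = 23.25.
P_{Pike} = 187 − 3·20.75 − 2·23.25 = 78.25.
Profit = (78.25 − 16)·20.75 = 1291.6875.

1291.6875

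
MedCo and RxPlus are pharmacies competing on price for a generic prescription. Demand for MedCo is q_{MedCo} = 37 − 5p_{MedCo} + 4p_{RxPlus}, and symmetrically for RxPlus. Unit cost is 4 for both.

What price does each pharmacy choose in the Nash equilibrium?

9.5

MedCo's profit: π = (p_{MedCo} − 4)(37 − 5p_{MedCo} + 4p_{RxPlus}).
∂π/∂p_{MedCo} = 57 − 10p_{MedCo} + 4p_{RxPlus} = 0 ⇒ p_{MedCo} = 5.7 + 0.4p_{RxPlus}.
The game is symmetric, so in equilibrium p_{RxPlus} = p_{MedCo}: the reaction function gives 0.6p_{MedCo} = 5.7, hence p_{MedCo} = 9.5.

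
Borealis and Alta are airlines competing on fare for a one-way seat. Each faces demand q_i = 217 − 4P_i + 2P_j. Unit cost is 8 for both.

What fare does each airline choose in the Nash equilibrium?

41.5

Borealis's profit: π = (P_{Borealis} − 8)(217 − 4P_{Borealis} + 2P_{Alta}).
∂π/∂P_{Borealis} = 249 − 8P_{Borealis} + 2P_{Alta} = 0 ⇒ P_{Borealis} = 31.125 + 0.25P_{Alta}.
The game is symmetric, so in equilibrium P_{Alta} = P_{Borealis}: the reaction function gives 0.75P_{Borealis} = 31.125, hence P_{Borealis} = 41.5.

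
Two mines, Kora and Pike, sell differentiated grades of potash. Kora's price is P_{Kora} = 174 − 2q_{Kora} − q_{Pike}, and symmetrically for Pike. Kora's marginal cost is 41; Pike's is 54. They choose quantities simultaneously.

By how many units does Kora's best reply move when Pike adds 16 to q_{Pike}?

Mine Kora's profit: π = q_{Kora}(174 − 2q_{Kora} − q_{Pike}) − 41q_{Kora}.
∂π/∂q_{Kora} = 133 − 4q_{Kora} − q_{Pike} = 0 ⇒ q_{Kora} = 33.25 − 0.25q_{Pike}.
The reaction-function slope is −0.25, so a 16-unit rise in q_{Pike} moves q_{Kora} by −0.25 × 16 = −4. Kora's best response falls — the actions are strategic substitutes.

-4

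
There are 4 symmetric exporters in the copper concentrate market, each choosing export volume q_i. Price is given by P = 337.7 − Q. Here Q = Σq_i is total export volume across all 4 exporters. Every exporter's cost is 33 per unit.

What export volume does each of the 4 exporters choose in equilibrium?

A representative exporter's profit is π_i = q_i(337.7 − Q) − 33q_i, with Q = q_i + Σ_{j≠i} q_j.
First-order condition: 304.7 − 2q_i − Σ_{j≠i} q_j = 0.
In a symmetric equilibrium every exporter chooses the same q, so Σ_{j≠i} q_j = 3q. The condition becomes 304.7 − 5q = 0, giving q = 304.7/5 = 60.94.

60.94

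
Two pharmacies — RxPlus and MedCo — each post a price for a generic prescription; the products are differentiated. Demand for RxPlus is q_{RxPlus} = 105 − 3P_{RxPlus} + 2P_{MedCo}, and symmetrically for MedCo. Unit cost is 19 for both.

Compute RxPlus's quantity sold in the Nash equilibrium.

RxPlus's profit: π = (P_{RxPlus} − 19)(105 − 3P_{RxPlus} + 2P_{MedCo}).
∂π/∂P_{RxPlus} = 162 − 6P_{RxPlus} + 2P_{MedCo} = 0 ⇒ P_{RxPlus} = 27 + (1/3)P_{MedCo}.
By symmetry P_{MedCo} = P_{RxPlus}; substituting into the reaction function, (2/3)P_{RxPlus} = 27 and P_{RxPlus} = 40.5.
q_{RxPlus} = 105 − 3·40.5 + 2·40.5 = 64.5.

64.5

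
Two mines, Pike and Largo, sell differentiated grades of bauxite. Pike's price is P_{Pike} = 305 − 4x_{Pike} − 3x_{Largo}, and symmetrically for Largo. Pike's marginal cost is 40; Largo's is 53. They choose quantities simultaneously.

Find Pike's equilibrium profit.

2460.16

Mine Pike's profit: π = x_{Pike}(305 − 4x_{Pike} − 3x_{Largo}) − 40x_{Pike}.
∂π/∂x_{Pike} = 265 − 8x_{Pike} − 3x_{Largo} = 0 ⇒ x_{Pike} = 33.125 − 0.375x_{Largo}.
Similarly x_{Largo} = 31.5 − 0.375x_{Pike}.
Solving the two reaction functions simultaneously: (1 − (−0.375)(−0.375))x_{Pike} = 33.125 − 0.375·31.5, so (55/64)x_{Pike} = 21.3125 and x_{Pike} = 24.8.
Then x_{Largo} = 31.5 − 0.375·24.8 = 22.2.
P_{Pike} = 305 − 4·24.8 − 3·22.2 = 139.2.
Profit = (139.2 − 40)·24.8 = 2460.16.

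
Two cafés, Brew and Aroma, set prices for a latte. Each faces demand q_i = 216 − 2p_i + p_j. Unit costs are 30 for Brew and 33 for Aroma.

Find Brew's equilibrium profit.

7787.52

Brew's profit: π = (p_{Brew} − 30)(216 − 2p_{Brew} + p_{Aroma}).
∂π/∂p_{Brew} = 276 − 4p_{Brew} + p_{Aroma} = 0 ⇒ p_{Brew} = 69 + 0.25p_{Aroma}.
Similarly p_{Aroma} = 70.5 + 0.25p_{Brew}.
Plugging p_{Aroma} into Brew's best response: p_{Brew} = 69 + 0.25(70.5 + 0.25p_{Brew}) ⇒ 0.9375p_{Brew} = 86.625, so p_{Brew} = 92.4.
Then p_{Aroma} = 70.5 + 0.25·92.4 = 93.6.
q_{Brew} = 216 − 2·92.4 + 93.6 = 124.8.
Profit = (92.4 − 30)·124.8 = 7787.52.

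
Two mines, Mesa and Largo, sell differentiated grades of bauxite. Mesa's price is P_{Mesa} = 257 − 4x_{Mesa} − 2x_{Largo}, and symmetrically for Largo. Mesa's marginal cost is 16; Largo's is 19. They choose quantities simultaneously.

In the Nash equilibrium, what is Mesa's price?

Mine Mesa's profit: π = x_{Mesa}(257 − 4x_{Mesa} − 2x_{Largo}) − 16x_{Mesa}.
∂π/∂x_{Mesa} = 241 − 8x_{Mesa} − 2x_{Largo} = 0 ⇒ x_{Mesa} = 30.125 − 0.25x_{Largo}.
Similarly x_{Largo} = 29.75 − 0.25x_{Mesa}.
Plugging x_{Largo} into Mesa's best response: x_{Mesa} = 30.125 − 0.25(29.75 − 0.25x_{Mesa}) ⇒ 0.9375x_{Mesa} = 22.6875, so x_{Mesa} = 24.2.
Then x_{Largo} = 29.75 − 0.25·24.2 = 23.7.
P_{Mesa} = 257 − 4·24.2 − 2·23.7 = 112.8.

112.8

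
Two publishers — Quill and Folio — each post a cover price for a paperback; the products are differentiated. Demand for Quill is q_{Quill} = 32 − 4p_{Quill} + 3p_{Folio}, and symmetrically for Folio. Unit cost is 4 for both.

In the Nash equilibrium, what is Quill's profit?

125.44

Quill's profit: π = (p_{Quill} − 4)(32 − 4p_{Quill} + 3p_{Folio}).
∂π/∂p_{Quill} = 48 − 8p_{Quill} + 3p_{Folio} = 0 ⇒ p_{Quill} = 6 + 0.375p_{Folio}.
Setting p_{Quill} = p_{Folio} in the reaction function: p_{Quill} = 6 + 0.375p_{Quill}, so p_{Quill} = 6 / 0.625 = 9.6.
q_{Quill} = 32 − 4·9.6 + 3·9.6 = 22.4.
Profit = (9.6 − 4)·22.4 = 125.44.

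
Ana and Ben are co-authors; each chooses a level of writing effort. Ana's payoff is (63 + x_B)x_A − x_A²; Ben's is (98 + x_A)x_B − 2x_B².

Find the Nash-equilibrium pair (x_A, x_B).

50, 37

Expanding Ana's payoff: 63x_A + x_Bx_A − x_A².
∂π/∂x_A = 63 + x_B − 2x_A = 0, so x_A = 31.5 + 0.5x_B.
Likewise for Ben: x_B = 24.5 + 0.25x_A.
Solving the two reaction functions simultaneously: (1 − (0.5)(0.25))x_A = 31.5 + 0.5·24.5, so 0.875x_A = 43.75 and x_A = 50.
Then x_B = 24.5 + 0.25·50 = 37.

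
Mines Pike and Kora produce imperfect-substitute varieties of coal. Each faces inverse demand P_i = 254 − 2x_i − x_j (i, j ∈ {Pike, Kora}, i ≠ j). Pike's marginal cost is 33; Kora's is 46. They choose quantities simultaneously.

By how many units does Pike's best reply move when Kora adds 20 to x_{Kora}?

Mine Pike's profit: π = x_{Pike}(254 − 2x_{Pike} − x_{Kora}) − 33x_{Pike}.
∂π/∂x_{Pike} = 221 − 4x_{Pike} − x_{Kora} = 0 ⇒ x_{Pike} = 55.25 − 0.25x_{Kora}.
The reaction-function slope is −0.25, so a 20-unit rise in x_{Kora} moves x_{Pike} by −0.25 × 20 = −5. Pike's best response falls — the actions are strategic substitutes.

-5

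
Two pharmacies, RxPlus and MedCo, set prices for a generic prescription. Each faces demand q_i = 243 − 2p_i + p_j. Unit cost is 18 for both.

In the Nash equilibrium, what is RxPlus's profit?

RxPlus's profit: π = (p_{RxPlus} − 18)(243 − 2p_{RxPlus} + p_{MedCo}).
∂π/∂p_{RxPlus} = 279 − 4p_{RxPlus} + p_{MedCo} = 0 ⇒ p_{RxPlus} = 69.75 + 0.25p_{MedCo}.
By symmetry p_{MedCo} = p_{RxPlus}; substituting into the reaction function, 0.75p_{RxPlus} = 69.75 and p_{RxPlus} = 93.
q_{RxPlus} = 243 − 2·93 + 93 = 150.
Profit = (93 − 18)·150 = 11250.

11250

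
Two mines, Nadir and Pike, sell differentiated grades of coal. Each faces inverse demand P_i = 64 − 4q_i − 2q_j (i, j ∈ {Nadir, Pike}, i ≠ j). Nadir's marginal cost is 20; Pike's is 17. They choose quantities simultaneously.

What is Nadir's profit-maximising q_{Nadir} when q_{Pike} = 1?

Mine Nadir's profit: π = q_{Nadir}(64 − 4q_{Nadir} − 2q_{Pike}) − 20q_{Nadir}.
∂π/∂q_{Nadir} = 44 − 8q_{Nadir} − 2q_{Pike} = 0 ⇒ q_{Nadir} = 5.5 − 0.25q_{Pike}.
At q_{Pike} = 1: q_{Nadir} = 5.5 − 0.25·1 = 5.25.

5.25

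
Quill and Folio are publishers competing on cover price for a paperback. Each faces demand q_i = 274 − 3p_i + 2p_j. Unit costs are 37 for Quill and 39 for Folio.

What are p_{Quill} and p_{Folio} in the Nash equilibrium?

96.625, 97.375

Quill's profit: π = (p_{Quill} − 37)(274 − 3p_{Quill} + 2p_{Folio}).
∂π/∂p_{Quill} = 385 − 6p_{Quill} + 2p_{Folio} = 0 ⇒ p_{Quill} = 385/6 + (1/3)p_{Folio}.
Similarly p_{Folio} = 391/6 + (1/3)p_{Quill}.
Plugging p_{Folio} into Quill's best response: p_{Quill} = 385/6 + (1/3)(391/6 + (1/3)p_{Quill}) ⇒ (8/9)p_{Quill} = 773/9, so p_{Quill} = 96.625.
Then p_{Folio} = 391/6 + (1/3)·96.625 = 97.375.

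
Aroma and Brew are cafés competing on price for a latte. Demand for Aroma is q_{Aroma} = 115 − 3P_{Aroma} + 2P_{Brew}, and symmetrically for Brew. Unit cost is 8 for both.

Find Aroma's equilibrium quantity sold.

80.25

Aroma's profit: π = (P_{Aroma} − 8)(115 − 3P_{Aroma} + 2P_{Brew}).
∂π/∂P_{Aroma} = 139 − 6P_{Aroma} + 2P_{Brew} = 0 ⇒ P_{Aroma} = 139/6 + (1/3)P_{Brew}.
The game is symmetric, so in equilibrium P_{Brew} = P_{Aroma}: the reaction function gives (2/3)P_{Aroma} = 139/6, hence P_{Aroma} = 34.75.
q_{Aroma} = 115 − 3·34.75 + 2·34.75 = 80.25.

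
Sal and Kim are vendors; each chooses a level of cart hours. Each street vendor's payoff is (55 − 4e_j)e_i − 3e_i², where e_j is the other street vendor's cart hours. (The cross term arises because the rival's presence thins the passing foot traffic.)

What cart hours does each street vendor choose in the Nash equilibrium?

5.5

Sal's payoff is (55 − 4e_K)e_S − 3e_S².
∂π/∂e_S = 55 − 4e_K − 6e_S = 0, so e_S = 55/6 − (2/3)e_K.
By symmetry e_K = e_S; substituting into the reaction function, (5/3)e_S = 55/6 and e_S = 5.5.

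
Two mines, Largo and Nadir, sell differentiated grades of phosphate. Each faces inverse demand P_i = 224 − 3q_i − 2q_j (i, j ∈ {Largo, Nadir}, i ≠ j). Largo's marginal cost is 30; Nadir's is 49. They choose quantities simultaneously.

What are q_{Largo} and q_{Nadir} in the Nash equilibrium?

25.4375, 20.6875

Mine Largo's profit: π = q_{Largo}(224 − 3q_{Largo} − 2q_{Nadir}) − 30q_{Largo}.
∂π/∂q_{Largo} = 194 − 6q_{Largo} − 2q_{Nadir} = 0 ⇒ q_{Largo} = 97/3 − (1/3)q_{Nadir}.
Similarly q_{Nadir} = 175/6 − (1/3)q_{Largo}.
Plugging q_{Nadir} into Largo's best response: q_{Largo} = 97/3 − (1/3)(175/6 − (1/3)q_{Largo}) ⇒ (8/9)q_{Largo} = 407/18, so q_{Largo} = 25.4375.
Then q_{Nadir} = 175/6 − (1/3)·25.4375 = 20.6875.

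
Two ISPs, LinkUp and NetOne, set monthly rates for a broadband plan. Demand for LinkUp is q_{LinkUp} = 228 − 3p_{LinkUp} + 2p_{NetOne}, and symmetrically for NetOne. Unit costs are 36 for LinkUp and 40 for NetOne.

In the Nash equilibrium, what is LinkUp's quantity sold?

146.25

LinkUp's profit: π = (p_{LinkUp} − 36)(228 − 3p_{LinkUp} + 2p_{NetOne}).
∂π/∂p_{LinkUp} = 336 − 6p_{LinkUp} + 2p_{NetOne} = 0 ⇒ p_{LinkUp} = 56 + (1/3)p_{NetOne}.
Similarly p_{NetOne} = 58 + (1/3)p_{LinkUp}.
Solving the two reaction functions simultaneously: (1 − (1/3)(1/3))p_{LinkUp} = 56 + (1/3)·58, so (8/9)p_{LinkUp} = 226/3 and p_{LinkUp} = 84.75.
Then p_{NetOne} = 58 + (1/3)·84.75 = 86.25.
q_{LinkUp} = 228 − 3·84.75 + 2·86.25 = 146.25.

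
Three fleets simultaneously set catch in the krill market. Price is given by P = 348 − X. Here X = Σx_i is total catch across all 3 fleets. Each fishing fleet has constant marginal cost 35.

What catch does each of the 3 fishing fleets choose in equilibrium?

78.25

A representative fishing fleet's profit is π_i = x_i(348 − X) − 35x_i, with X = x_i + Σ_{j≠i} x_j.
First-order condition: 313 − 2x_i − Σ_{j≠i} x_j = 0.
With identical fishing fleets, set every x_j = x: then 313 − 2x − 2x = 0, i.e. x = 313/4 = 78.25.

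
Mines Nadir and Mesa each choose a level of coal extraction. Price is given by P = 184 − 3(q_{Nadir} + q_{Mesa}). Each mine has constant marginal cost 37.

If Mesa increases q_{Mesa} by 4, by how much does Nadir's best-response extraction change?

Mine Nadir's profit: π = q_{Nadir}(184 − 3(q_{Nadir} + q_{Mesa})) − 37q_{Nadir}.
∂π/∂q_{Nadir} = 147 − 6q_{Nadir} − 3q_{Mesa} = 0, so q_{Nadir} = 24.5 − 0.5q_{Mesa}.
The reaction-function slope is −0.5, so a 4-unit rise in q_{Mesa} moves q_{Nadir} by −0.5 × 4 = −2. Nadir's best response falls — the actions are strategic substitutes.

-2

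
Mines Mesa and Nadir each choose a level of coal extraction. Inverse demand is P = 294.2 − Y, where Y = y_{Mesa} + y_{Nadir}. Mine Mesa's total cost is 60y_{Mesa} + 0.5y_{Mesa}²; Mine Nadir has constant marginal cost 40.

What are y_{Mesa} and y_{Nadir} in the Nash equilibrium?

Mine Mesa's profit: π = y_{Mesa}(294.2 − (y_{Mesa} + y_{Nadir})) − 60y_{Mesa} − 0.5y_{Mesa}².
∂π/∂y_{Mesa} = 234.2 − 3y_{Mesa} − y_{Nadir} = 0, so y_{Mesa} = 1171/15 − (1/3)y_{Nadir}.
For Nadir: ∂π/∂y_{Nadir} = 254.2 − 2y_{Nadir} − y_{Mesa} = 0 ⇒ y_{Nadir} = 127.1 − 0.5y_{Mesa}.
Solving the two reaction functions simultaneously: (1 − (−1/3)(−0.5))y_{Mesa} = 1171/15 − (1/3)·127.1, so (5/6)y_{Mesa} = 35.7 and y_{Mesa} = 42.84.
Then y_{Nadir} = 127.1 − 0.5·42.84 = 105.68.

42.84, 105.68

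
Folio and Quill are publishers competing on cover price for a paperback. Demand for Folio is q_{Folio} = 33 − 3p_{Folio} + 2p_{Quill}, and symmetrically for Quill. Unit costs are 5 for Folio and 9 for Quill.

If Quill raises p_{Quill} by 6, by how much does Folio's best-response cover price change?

Folio's profit: π = (p_{Folio} − 5)(33 − 3p_{Folio} + 2p_{Quill}).
∂π/∂p_{Folio} = 48 − 6p_{Folio} + 2p_{Quill} = 0 ⇒ p_{Folio} = 8 + (1/3)p_{Quill}.
The reaction-function slope is 1/3, so a 6-unit rise in p_{Quill} moves p_{Folio} by 1/3 × 6 = 2. Folio's best response rises — the actions are strategic complements.

2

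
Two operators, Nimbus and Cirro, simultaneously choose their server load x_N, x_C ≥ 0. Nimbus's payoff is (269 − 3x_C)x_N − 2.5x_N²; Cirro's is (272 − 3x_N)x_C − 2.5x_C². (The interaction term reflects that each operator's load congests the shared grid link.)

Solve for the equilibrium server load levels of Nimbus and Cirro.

Expanding Nimbus's payoff: 269x_N − 3x_Cx_N − 2.5x_N².
∂π/∂x_N = 269 − 3x_C − 5x_N = 0, so x_N = 53.8 − 0.6x_C.
Likewise for Cirro: x_C = 54.4 − 0.6x_N.
Plugging x_C into Nimbus's best response: x_N = 53.8 − 0.6(54.4 − 0.6x_N) ⇒ 0.64x_N = 21.16, so x_N = 33.0625.
Then x_C = 54.4 − 0.6·33.0625 = 34.5625.

33.0625, 34.5625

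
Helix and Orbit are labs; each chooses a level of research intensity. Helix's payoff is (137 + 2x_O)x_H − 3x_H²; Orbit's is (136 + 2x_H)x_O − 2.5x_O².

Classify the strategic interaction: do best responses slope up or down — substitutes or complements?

strategic complements

Expanding Helix's payoff: 137x_H + 2x_Ox_H − 3x_H².
∂π/∂x_H = 137 + 2x_O − 6x_H = 0, so x_H = 137/6 + (1/3)x_O.
The best-response slope dx_H/dx_O = 1/3 > 0: the reaction function is upward-sloping, so the choices are strategic complements.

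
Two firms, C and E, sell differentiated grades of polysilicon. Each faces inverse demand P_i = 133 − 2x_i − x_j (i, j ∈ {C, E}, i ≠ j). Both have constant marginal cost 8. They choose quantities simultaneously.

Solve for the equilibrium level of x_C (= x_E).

25

Firm C's profit: π = x_C(133 − 2x_C − x_E) − 8x_C.
∂π/∂x_C = 125 − 4x_C − x_E = 0 ⇒ x_C = 31.25 − 0.25x_E.
Setting x_C = x_E in the reaction function: x_C = 31.25 − 0.25x_C, so x_C = 31.25 / 1.25 = 25.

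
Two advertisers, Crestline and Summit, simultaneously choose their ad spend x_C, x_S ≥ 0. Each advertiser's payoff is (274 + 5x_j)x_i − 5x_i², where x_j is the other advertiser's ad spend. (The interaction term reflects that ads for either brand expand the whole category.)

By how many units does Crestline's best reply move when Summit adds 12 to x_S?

Crestline's payoff is (274 + 5x_S)x_C − 5x_C².
∂π/∂x_C = 274 + 5x_S − 10x_C = 0, so x_C = 27.4 + 0.5x_S.
The reaction-function slope is 0.5, so a 12-unit rise in x_S moves x_C by 0.5 × 12 = 6. Crestline's best response rises — the actions are strategic complements.

6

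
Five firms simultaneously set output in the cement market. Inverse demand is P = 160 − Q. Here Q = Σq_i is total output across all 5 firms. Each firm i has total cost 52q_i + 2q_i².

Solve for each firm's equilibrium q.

A representative firm's profit is π_i = q_i(160 − Q) − 52q_i − 2q_i², with Q = q_i + Σ_{j≠i} q_j.
First-order condition: 108 − 6q_i − Σ_{j≠i} q_j = 0.
With identical firms, set every q_j = q: then 108 − 6q − 4q = 0, i.e. q = 108/10 = 10.8.

10.8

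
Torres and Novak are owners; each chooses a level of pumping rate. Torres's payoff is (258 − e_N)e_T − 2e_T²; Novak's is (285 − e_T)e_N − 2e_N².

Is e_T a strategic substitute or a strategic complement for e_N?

Expanding Torres's payoff: 258e_T − e_Ne_T − 2e_T².
∂π/∂e_T = 258 − e_N − 4e_T = 0, so e_T = 64.5 − 0.25e_N.
The best-response slope de_T/de_N = −0.25 < 0: the reaction function is downward-sloping, so the choices are strategic substitutes.

strategic substitutes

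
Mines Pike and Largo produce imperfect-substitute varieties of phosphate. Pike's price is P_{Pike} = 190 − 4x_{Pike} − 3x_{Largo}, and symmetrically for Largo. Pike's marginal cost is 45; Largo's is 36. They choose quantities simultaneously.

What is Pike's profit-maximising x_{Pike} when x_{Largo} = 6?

15.875

Mine Pike's profit: π = x_{Pike}(190 − 4x_{Pike} − 3x_{Largo}) − 45x_{Pike}.
∂π/∂x_{Pike} = 145 − 8x_{Pike} − 3x_{Largo} = 0 ⇒ x_{Pike} = 18.125 − 0.375x_{Largo}.
At x_{Largo} = 6: x_{Pike} = 18.125 − 0.375·6 = 15.875.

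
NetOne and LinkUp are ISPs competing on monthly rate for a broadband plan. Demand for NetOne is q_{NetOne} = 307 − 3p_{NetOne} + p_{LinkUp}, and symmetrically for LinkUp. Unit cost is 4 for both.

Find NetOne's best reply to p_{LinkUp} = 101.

NetOne's profit: π = (p_{NetOne} − 4)(307 − 3p_{NetOne} + p_{LinkUp}).
∂π/∂p_{NetOne} = 319 − 6p_{NetOne} + p_{LinkUp} = 0 ⇒ p_{NetOne} = 319/6 + (1/6)p_{LinkUp}.
At p_{LinkUp} = 101: p_{NetOne} = 319/6 + (1/6)·101 = 70.

70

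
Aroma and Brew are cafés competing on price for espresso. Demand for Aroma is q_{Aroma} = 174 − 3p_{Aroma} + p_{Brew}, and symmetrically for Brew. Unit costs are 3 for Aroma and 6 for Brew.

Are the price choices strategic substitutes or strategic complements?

strategic complements

Aroma's profit: π = (p_{Aroma} − 3)(174 − 3p_{Aroma} + p_{Brew}).
∂π/∂p_{Aroma} = 183 − 6p_{Aroma} + p_{Brew} = 0 ⇒ p_{Aroma} = 30.5 + (1/6)p_{Brew}.
The best-response slope dp_{Aroma}/dp_{Brew} = 1/6 > 0: the reaction function is upward-sloping, so the choices are strategic complements.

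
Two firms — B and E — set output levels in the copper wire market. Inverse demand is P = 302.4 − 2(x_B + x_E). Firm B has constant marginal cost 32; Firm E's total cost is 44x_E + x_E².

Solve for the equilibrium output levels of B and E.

Firm B's profit: π = x_B(302.4 − 2(x_B + x_E)) − 32x_B.
∂π/∂x_B = 270.4 − 4x_B − 2x_E = 0, so x_B = 67.6 − 0.5x_E.
For E: ∂π/∂x_E = 258.4 − 6x_E − 2x_B = 0 ⇒ x_E = 646/15 − (1/3)x_B.
Plugging x_E into B's best response: x_B = 67.6 − 0.5(646/15 − (1/3)x_B) ⇒ (5/6)x_B = 691/15, so x_B = 55.28.
Then x_E = 646/15 − (1/3)·55.28 = 24.64.

55.28, 24.64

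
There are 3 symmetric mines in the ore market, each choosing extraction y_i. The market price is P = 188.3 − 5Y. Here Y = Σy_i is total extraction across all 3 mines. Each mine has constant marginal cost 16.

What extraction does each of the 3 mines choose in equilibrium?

8.615

A representative mine's profit is π_i = y_i(188.3 − 5Y) − 16y_i, with Y = y_i + Σ_{j≠i} y_j.
First-order condition: 172.3 − 10y_i − 5Σ_{j≠i} y_j = 0.
In a symmetric equilibrium every mine chooses the same y, so Σ_{j≠i} y_j = 2y. The condition becomes 172.3 − 20y = 0, giving y = 172.3/20 = 8.615.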